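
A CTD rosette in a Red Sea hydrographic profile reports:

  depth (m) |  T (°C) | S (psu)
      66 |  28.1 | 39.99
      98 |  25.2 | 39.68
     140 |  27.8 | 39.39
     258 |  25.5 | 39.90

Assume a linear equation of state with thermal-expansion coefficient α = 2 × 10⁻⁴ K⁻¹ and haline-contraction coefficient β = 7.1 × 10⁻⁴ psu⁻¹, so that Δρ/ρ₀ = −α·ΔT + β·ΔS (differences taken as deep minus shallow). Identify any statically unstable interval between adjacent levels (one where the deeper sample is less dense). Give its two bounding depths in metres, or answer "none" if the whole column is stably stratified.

98–140 m

Evaluate Δρ/ρ₀ = −αΔT + βΔS across each adjacent pair:
  66–98 m: −αΔT+βΔS = −(2 × 10⁻⁴)(-2.9)+(7.1 × 10⁻⁴)(-0.31) = 3.6 × 10⁻⁴ → stable
  98–140 m: −αΔT+βΔS = −(2 × 10⁻⁴)(+2.6)+(7.1 × 10⁻⁴)(-0.29) = -7.3 × 10⁻⁴ → UNSTABLE
  140–258 m: −αΔT+βΔS = −(2 × 10⁻⁴)(-2.3)+(7.1 × 10⁻⁴)(+0.51) = 8.2 × 10⁻⁴ → stable
The 98–140 m interval has Δρ < 0: lighter water underlies denser water.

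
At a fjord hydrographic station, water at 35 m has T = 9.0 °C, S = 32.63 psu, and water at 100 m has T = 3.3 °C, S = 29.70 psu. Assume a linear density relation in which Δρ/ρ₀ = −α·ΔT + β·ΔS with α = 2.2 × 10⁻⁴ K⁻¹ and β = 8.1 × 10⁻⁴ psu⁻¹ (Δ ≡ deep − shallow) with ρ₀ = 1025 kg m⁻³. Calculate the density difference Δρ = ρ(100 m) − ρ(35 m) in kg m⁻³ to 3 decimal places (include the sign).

ΔT = -5.7 K, ΔS = -2.93 psu (deep − shallow).
Δρ/ρ₀ = −(2.2 × 10⁻⁴)(-5.7) + (8.1 × 10⁻⁴)(-2.93) = -1.1193 × 10⁻³.
Δρ = 1025 × (-1.1193 × 10⁻³) = -1.147 kg m⁻³.
Negative Δρ: lighter below, statically unstable.

-1.147 kg m⁻³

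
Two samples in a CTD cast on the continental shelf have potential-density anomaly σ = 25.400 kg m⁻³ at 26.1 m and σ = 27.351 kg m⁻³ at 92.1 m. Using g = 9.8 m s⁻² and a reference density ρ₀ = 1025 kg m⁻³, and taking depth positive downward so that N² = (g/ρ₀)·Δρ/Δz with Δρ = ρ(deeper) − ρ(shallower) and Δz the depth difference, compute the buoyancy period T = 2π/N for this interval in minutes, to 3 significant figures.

6.23 min

Δρ = 1027.351 − 1025.400 = 1.951 kg m⁻³ over Δz = 92.1 − 26.1 = 66 m.
N² = (9.8/1025) × (1.951/66) = 2.8263 × 10⁻⁴ s⁻².
N = √(2.8263 × 10⁻⁴) = 0.016812 rad s⁻¹, so T = 2π/N = 373.73 s = 6.2288 min ≈ 6.23 min.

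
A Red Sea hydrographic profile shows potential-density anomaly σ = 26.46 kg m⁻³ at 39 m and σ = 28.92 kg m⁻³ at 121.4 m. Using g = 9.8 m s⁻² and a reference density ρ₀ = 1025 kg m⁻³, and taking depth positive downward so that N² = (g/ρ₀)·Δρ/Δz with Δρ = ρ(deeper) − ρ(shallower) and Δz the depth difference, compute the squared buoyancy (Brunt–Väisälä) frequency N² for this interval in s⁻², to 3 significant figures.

Δρ = 1028.92 − 1026.46 = 2.46 kg m⁻³ over Δz = 121.4 − 39 = 82.4 m.
N² = (9.8/1025) × (2.46/82.4) = 2.8544 × 10⁻⁴ s⁻² ≈ 2.85 × 10⁻⁴ s⁻².

2.85 × 10⁻⁴ s⁻²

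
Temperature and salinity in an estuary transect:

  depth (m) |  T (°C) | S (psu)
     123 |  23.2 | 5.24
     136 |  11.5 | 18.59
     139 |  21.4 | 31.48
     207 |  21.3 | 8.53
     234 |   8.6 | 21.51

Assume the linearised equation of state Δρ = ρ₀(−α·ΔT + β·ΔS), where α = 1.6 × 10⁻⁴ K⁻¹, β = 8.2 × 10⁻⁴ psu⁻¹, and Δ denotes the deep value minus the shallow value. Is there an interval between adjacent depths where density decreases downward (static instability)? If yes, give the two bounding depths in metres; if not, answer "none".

Evaluate Δρ/ρ₀ = −αΔT + βΔS across each adjacent pair:
  123–136 m: −αΔT+βΔS = −(1.6 × 10⁻⁴)(-11.7)+(8.2 × 10⁻⁴)(+13.35) = 0.013 → stable
  136–139 m: −αΔT+βΔS = −(1.6 × 10⁻⁴)(+9.9)+(8.2 × 10⁻⁴)(+12.89) = 9.0 × 10⁻³ → stable
  139–207 m: −αΔT+βΔS = −(1.6 × 10⁻⁴)(-0.1)+(8.2 × 10⁻⁴)(-22.95) = -0.019 → UNSTABLE
  207–234 m: −αΔT+βΔS = −(1.6 × 10⁻⁴)(-12.7)+(8.2 × 10⁻⁴)(+12.98) = 0.013 → stable
The 139–207 m interval has Δρ < 0: lighter water underlies denser water.

139–207 m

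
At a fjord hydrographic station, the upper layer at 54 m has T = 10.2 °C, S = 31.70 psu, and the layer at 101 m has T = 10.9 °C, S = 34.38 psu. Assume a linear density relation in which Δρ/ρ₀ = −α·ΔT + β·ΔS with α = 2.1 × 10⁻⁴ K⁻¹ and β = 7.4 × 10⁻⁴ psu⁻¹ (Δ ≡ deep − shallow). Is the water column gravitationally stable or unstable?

stable

ΔT = 10.9 − 10.2 = +0.7 K and ΔS = 34.38 − 31.70 = +2.68 psu (deep − shallow).
−αΔT = -1.47 × 10⁻⁴; βΔS = 1.9832 × 10⁻³; sum Δρ/ρ₀ = 1.8362 × 10⁻³.
Δρ/ρ₀ > 0, so Δρ > 0: deeper water is denser → statically stable.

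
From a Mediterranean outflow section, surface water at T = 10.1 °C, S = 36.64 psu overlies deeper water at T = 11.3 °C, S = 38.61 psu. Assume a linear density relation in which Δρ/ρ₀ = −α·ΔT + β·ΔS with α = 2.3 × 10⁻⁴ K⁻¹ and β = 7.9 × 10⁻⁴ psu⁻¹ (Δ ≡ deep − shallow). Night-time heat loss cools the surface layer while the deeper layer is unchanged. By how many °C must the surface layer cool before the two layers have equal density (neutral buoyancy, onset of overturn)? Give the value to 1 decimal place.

5.6 °C

Neutral buoyancy requires Δρ = 0, i.e. −α(T_deep − T_surf′) + β(S_deep − S_surf) = 0.
T_surf′ = T_deep − (β/α)·ΔS = 11.3 − (7.9 × 10⁻⁴/2.3 × 10⁻⁴)·(+1.97) = 4.533 °C.
Cooling required: 10.1 − (4.533) = 5.567 °C.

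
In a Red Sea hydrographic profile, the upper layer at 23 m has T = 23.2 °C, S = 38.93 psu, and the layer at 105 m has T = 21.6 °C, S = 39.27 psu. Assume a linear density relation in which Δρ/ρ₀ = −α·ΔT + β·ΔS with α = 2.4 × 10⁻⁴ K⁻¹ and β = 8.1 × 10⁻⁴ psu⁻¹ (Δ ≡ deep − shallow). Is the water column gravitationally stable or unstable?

ΔT = 21.6 − 23.2 = -1.6 K and ΔS = 39.27 − 38.93 = +0.34 psu (deep − shallow).
−αΔT = 3.84 × 10⁻⁴; βΔS = 2.754 × 10⁻⁴; sum Δρ/ρ₀ = 6.594 × 10⁻⁴.
Δρ/ρ₀ > 0, so Δρ > 0: deeper water is denser → statically stable.

stable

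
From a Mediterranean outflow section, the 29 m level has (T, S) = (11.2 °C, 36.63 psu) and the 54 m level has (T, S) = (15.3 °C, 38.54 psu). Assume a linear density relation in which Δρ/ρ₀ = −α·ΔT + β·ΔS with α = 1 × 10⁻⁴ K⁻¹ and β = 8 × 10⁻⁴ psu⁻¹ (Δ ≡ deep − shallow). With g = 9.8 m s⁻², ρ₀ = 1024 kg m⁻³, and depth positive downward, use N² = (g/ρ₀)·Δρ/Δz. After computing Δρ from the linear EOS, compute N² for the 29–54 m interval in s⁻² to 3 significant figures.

4.38 × 10⁻⁴ s⁻²

ΔT = +4.1 K, ΔS = +1.91 psu (deep − shallow).
Δρ/ρ₀ = −αΔT + βΔS = -4.10 × 10⁻⁴ + 1.528 × 10⁻³ = 1.118 × 10⁻³, so Δρ ≈ 1.145 kg m⁻³.
N² = (g/ρ₀)·Δρ/Δz = g·(Δρ/ρ₀)/Δz = 9.8 × 1.118 × 10⁻³ / 25 = 4.3826 × 10⁻⁴ s⁻² ≈ 4.38 × 10⁻⁴ s⁻².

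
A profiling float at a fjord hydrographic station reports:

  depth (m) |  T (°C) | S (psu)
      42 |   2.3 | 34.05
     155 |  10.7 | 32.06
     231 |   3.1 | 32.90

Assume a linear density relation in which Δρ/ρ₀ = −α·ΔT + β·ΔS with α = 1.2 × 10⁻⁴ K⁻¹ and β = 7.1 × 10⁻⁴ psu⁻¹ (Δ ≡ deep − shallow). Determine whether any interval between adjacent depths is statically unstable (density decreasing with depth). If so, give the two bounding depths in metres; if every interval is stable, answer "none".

42–155 m

Evaluate Δρ/ρ₀ = −αΔT + βΔS across each adjacent pair:
  42–155 m: −αΔT+βΔS = −(1.2 × 10⁻⁴)(+8.4)+(7.1 × 10⁻⁴)(-1.99) = -2.4 × 10⁻³ → UNSTABLE
  155–231 m: −αΔT+βΔS = −(1.2 × 10⁻⁴)(-7.6)+(7.1 × 10⁻⁴)(+0.84) = 1.5 × 10⁻³ → stable
The 42–155 m interval has Δρ < 0: lighter water underlies denser water.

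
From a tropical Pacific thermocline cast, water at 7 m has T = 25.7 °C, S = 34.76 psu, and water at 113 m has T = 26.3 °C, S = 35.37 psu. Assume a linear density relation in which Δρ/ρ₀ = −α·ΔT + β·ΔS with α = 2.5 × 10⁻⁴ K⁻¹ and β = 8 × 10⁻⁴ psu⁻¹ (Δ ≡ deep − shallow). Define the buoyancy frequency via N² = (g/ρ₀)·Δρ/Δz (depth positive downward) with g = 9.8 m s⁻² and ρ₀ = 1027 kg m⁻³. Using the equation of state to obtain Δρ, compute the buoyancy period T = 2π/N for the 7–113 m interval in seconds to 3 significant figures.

1.12 × 10³ s

ΔT = +0.6 K, ΔS = +0.61 psu (deep − shallow).
Δρ/ρ₀ = −αΔT + βΔS = -1.50 × 10⁻⁴ + 4.88 × 10⁻⁴ = 3.38 × 10⁻⁴, so Δρ ≈ 0.3471 kg m⁻³.
N² = (g/ρ₀)·Δρ/Δz = g·(Δρ/ρ₀)/Δz = 9.8 × 3.38 × 10⁻⁴ / 106 = 3.1249 × 10⁻⁵ s⁻².
N = √(3.1249 × 10⁻⁵) = 5.5901 × 10⁻³ rad s⁻¹ → T = 2π/N = 1.1240 × 10³ s ≈ 1.12 × 10³ s.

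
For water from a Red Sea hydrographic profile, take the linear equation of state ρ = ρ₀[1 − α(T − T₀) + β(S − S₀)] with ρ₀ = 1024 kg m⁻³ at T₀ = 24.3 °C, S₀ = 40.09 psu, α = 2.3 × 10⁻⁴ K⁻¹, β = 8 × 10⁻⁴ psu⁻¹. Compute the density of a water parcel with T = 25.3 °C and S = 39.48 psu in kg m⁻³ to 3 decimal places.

T − T₀ = +1.0 K, S − S₀ = -0.61 psu.
Bracket = 1 − α·(+1.0) + β·(-0.61) = 1 + (-7.18 × 10⁻⁴) = 0.9992820.
ρ = 1024 × 0.9992820 = 1023.265 kg m⁻³.

1023.265 kg m⁻³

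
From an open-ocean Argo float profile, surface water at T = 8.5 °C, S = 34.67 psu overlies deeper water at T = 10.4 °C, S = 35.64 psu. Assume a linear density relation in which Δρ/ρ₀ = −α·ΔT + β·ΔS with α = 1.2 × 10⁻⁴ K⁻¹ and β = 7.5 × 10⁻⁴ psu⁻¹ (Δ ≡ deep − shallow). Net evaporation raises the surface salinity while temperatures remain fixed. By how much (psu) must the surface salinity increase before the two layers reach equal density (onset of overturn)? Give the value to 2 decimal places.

0.67 psu

Neutral buoyancy requires −α(T_deep − T_surf) + β(S_deep − S_surf′) = 0.
S_surf′ = S_deep − (α/β)·ΔT = 35.64 − (1.2 × 10⁻⁴/7.5 × 10⁻⁴)·(+1.9) = 35.3360 psu.
Increase required: 35.3360 − 34.67 = 0.6660 psu.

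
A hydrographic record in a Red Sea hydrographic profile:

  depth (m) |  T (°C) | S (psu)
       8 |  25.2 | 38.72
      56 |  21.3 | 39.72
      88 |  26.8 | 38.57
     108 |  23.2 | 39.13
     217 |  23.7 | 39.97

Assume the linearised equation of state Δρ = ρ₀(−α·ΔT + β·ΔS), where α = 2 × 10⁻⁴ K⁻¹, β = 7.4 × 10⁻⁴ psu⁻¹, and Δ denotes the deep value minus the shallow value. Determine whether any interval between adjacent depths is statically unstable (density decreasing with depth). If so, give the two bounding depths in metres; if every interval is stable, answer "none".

56–88 m

Evaluate Δρ/ρ₀ = −αΔT + βΔS across each adjacent pair:
  8–56 m: −αΔT+βΔS = −(2 × 10⁻⁴)(-3.9)+(7.4 × 10⁻⁴)(+1.00) = 1.5 × 10⁻³ → stable
  56–88 m: −αΔT+βΔS = −(2 × 10⁻⁴)(+5.5)+(7.4 × 10⁻⁴)(-1.15) = -2.0 × 10⁻³ → UNSTABLE
  88–108 m: −αΔT+βΔS = −(2 × 10⁻⁴)(-3.6)+(7.4 × 10⁻⁴)(+0.56) = 1.1 × 10⁻³ → stable
  108–217 m: −αΔT+βΔS = −(2 × 10⁻⁴)(+0.5)+(7.4 × 10⁻⁴)(+0.84) = 5.2 × 10⁻⁴ → stable
The 56–88 m interval has Δρ < 0: lighter water underlies denser water.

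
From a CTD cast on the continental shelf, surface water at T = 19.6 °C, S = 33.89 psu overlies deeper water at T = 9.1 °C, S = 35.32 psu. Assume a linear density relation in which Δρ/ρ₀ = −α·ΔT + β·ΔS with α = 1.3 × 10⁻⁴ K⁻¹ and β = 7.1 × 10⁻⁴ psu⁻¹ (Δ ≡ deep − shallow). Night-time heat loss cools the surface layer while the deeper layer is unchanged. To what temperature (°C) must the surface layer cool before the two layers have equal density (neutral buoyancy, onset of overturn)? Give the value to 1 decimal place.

1.3 °C

Neutral buoyancy requires Δρ = 0, i.e. −α(T_deep − T_surf′) + β(S_deep − S_surf) = 0.
T_surf′ = T_deep − (β/α)·ΔS = 9.1 − (7.1 × 10⁻⁴/1.3 × 10⁻⁴)·(+1.43) = 1.290 °C.
Cooling required: 19.6 − (1.290) = 18.310 °C.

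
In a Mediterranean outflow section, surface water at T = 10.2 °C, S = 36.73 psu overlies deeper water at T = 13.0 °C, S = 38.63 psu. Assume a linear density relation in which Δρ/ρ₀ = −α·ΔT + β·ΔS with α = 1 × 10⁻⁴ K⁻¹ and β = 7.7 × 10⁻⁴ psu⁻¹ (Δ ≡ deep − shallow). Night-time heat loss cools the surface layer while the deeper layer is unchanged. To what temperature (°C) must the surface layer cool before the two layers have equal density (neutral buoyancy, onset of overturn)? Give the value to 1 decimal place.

Neutral buoyancy requires Δρ = 0, i.e. −α(T_deep − T_surf′) + β(S_deep − S_surf) = 0.
T_surf′ = T_deep − (β/α)·ΔS = 13.0 − (7.7 × 10⁻⁴/1 × 10⁻⁴)·(+1.90) = -1.630 °C.
Cooling required: 10.2 − (-1.630) = 11.830 °C.

-1.6 °C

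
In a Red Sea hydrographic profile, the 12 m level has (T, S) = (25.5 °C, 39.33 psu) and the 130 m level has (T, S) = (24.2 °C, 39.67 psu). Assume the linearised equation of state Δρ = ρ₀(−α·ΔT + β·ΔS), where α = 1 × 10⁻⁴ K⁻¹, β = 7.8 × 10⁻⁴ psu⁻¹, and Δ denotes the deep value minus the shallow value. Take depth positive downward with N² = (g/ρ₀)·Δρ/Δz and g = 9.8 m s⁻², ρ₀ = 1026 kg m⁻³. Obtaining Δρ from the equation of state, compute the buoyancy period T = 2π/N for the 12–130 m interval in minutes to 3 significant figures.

ΔT = -1.3 K, ΔS = +0.34 psu (deep − shallow).
Δρ/ρ₀ = −αΔT + βΔS = 1.30 × 10⁻⁴ + 2.652 × 10⁻⁴ = 3.952 × 10⁻⁴, so Δρ ≈ 0.4055 kg m⁻³.
N² = (g/ρ₀)·Δρ/Δz = g·(Δρ/ρ₀)/Δz = 9.8 × 3.952 × 10⁻⁴ / 118 = 3.2822 × 10⁻⁵ s⁻².
N = √(3.2822 × 10⁻⁵) = 5.7290 × 10⁻³ rad s⁻¹ → T = 2π/N = 1.0967 × 10³ s = 18.278 min ≈ 18.3 min.

18.3 min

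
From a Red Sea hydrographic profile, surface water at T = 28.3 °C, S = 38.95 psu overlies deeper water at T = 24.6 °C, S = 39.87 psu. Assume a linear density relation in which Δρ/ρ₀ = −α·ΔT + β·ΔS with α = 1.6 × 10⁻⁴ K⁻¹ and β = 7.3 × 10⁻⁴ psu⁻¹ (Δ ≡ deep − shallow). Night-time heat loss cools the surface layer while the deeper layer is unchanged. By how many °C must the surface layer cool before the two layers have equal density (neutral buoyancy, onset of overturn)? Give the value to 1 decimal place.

7.9 °C

Neutral buoyancy requires Δρ = 0, i.e. −α(T_deep − T_surf′) + β(S_deep − S_surf) = 0.
T_surf′ = T_deep − (β/α)·ΔS = 24.6 − (7.3 × 10⁻⁴/1.6 × 10⁻⁴)·(+0.92) = 20.403 °C.
Cooling required: 28.3 − (20.403) = 7.897 °C.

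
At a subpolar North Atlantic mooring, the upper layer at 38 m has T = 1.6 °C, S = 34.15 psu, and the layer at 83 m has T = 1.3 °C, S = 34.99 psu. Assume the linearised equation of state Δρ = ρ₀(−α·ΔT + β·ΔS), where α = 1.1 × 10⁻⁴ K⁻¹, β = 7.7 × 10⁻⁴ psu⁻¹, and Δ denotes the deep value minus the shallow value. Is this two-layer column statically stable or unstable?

stable

ΔT = 1.3 − 1.6 = -0.3 K and ΔS = 34.99 − 34.15 = +0.84 psu (deep − shallow).
−αΔT = 3.30 × 10⁻⁵; βΔS = 6.468 × 10⁻⁴; sum Δρ/ρ₀ = 6.798 × 10⁻⁴.
Δρ/ρ₀ > 0, so Δρ > 0: deeper water is denser → statically stable.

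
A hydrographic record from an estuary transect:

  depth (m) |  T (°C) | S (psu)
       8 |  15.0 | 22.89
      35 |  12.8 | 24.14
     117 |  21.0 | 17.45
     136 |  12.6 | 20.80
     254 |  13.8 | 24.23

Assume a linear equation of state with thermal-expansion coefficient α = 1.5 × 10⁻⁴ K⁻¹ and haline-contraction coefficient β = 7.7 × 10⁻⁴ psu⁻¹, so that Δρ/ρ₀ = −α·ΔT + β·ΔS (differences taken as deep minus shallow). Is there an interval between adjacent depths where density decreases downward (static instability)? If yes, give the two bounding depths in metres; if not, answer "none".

35–117 m

Evaluate Δρ/ρ₀ = −αΔT + βΔS across each adjacent pair:
  8–35 m: −αΔT+βΔS = −(1.5 × 10⁻⁴)(-2.2)+(7.7 × 10⁻⁴)(+1.25) = 1.3 × 10⁻³ → stable
  35–117 m: −αΔT+βΔS = −(1.5 × 10⁻⁴)(+8.2)+(7.7 × 10⁻⁴)(-6.69) = -6.4 × 10⁻³ → UNSTABLE
  117–136 m: −αΔT+βΔS = −(1.5 × 10⁻⁴)(-8.4)+(7.7 × 10⁻⁴)(+3.35) = 3.8 × 10⁻³ → stable
  136–254 m: −αΔT+βΔS = −(1.5 × 10⁻⁴)(+1.2)+(7.7 × 10⁻⁴)(+3.43) = 2.5 × 10⁻³ → stable
The 35–117 m interval has Δρ < 0: lighter water underlies denser water.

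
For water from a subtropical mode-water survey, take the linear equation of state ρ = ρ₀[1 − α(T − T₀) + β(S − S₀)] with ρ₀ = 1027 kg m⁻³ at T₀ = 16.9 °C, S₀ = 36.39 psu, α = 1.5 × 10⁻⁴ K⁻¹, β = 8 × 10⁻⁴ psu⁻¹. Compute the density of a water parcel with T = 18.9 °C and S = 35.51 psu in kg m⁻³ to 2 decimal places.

T − T₀ = +2.0 K, S − S₀ = -0.88 psu.
Bracket = 1 − α·(+2.0) + β·(-0.88) = 1 + (-1.004 × 10⁻³) = 0.9989960.
ρ = 1027 × 0.9989960 = 1025.97 kg m⁻³.

1025.97 kg m⁻³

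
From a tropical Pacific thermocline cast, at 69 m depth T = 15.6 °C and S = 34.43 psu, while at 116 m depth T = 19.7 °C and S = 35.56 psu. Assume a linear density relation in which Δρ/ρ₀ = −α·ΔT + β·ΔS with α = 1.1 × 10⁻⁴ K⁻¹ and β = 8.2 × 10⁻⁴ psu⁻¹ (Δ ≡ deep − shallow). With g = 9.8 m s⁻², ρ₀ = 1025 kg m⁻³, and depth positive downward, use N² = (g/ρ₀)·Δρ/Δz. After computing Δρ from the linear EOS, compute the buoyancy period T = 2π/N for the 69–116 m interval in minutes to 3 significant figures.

ΔT = +4.1 K, ΔS = +1.13 psu (deep − shallow).
Δρ/ρ₀ = −αΔT + βΔS = -4.51 × 10⁻⁴ + 9.266 × 10⁻⁴ = 4.756 × 10⁻⁴, so Δρ ≈ 0.4875 kg m⁻³.
N² = (g/ρ₀)·Δρ/Δz = g·(Δρ/ρ₀)/Δz = 9.8 × 4.756 × 10⁻⁴ / 47 = 9.9168 × 10⁻⁵ s⁻².
N = √(9.9168 × 10⁻⁵) = 9.9583 × 10⁻³ rad s⁻¹ → T = 2π/N = 630.95 s = 10.516 min ≈ 10.5 min.

10.5 min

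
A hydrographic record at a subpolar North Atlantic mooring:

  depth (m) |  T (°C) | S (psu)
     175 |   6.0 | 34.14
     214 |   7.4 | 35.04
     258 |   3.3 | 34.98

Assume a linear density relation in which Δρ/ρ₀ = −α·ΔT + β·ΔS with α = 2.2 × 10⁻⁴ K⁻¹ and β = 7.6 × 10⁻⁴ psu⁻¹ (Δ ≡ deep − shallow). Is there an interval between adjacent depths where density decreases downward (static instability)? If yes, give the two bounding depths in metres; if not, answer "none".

none

Evaluate Δρ/ρ₀ = −αΔT + βΔS across each adjacent pair:
  175–214 m: −αΔT+βΔS = −(2.2 × 10⁻⁴)(+1.4)+(7.6 × 10⁻⁴)(+0.90) = 3.8 × 10⁻⁴ → stable
  214–258 m: −αΔT+βΔS = −(2.2 × 10⁻⁴)(-4.1)+(7.6 × 10⁻⁴)(-0.06) = 8.6 × 10⁻⁴ → stable
Every interval has Δρ > 0: the column is stably stratified throughout.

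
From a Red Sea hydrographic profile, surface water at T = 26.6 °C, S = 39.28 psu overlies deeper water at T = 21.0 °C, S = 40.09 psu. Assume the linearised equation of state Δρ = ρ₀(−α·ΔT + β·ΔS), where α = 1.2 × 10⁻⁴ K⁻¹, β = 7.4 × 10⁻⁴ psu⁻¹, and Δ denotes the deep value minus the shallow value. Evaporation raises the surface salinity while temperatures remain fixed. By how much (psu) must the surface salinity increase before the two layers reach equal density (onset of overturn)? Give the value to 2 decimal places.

Neutral buoyancy requires −α(T_deep − T_surf) + β(S_deep − S_surf′) = 0.
S_surf′ = S_deep − (α/β)·ΔT = 40.09 − (1.2 × 10⁻⁴/7.4 × 10⁻⁴)·(-5.6) = 40.9981 psu.
Increase required: 40.9981 − 39.28 = 1.7181 psu.

1.72 psu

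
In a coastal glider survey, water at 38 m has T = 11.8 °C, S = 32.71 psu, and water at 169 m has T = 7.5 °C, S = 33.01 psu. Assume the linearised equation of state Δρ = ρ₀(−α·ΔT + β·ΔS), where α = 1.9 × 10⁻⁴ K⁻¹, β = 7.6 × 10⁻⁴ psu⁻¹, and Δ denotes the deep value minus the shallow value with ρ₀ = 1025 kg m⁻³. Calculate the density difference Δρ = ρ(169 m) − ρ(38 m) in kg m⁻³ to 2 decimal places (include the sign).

ΔT = -4.3 K, ΔS = +0.30 psu (deep − shallow).
Δρ/ρ₀ = −(1.9 × 10⁻⁴)(-4.3) + (7.6 × 10⁻⁴)(+0.30) = 1.045 × 10⁻³.
Δρ = 1025 × (1.045 × 10⁻³) = +1.07 kg m⁻³.
Positive Δρ: denser below, stable.

+1.07 kg m⁻³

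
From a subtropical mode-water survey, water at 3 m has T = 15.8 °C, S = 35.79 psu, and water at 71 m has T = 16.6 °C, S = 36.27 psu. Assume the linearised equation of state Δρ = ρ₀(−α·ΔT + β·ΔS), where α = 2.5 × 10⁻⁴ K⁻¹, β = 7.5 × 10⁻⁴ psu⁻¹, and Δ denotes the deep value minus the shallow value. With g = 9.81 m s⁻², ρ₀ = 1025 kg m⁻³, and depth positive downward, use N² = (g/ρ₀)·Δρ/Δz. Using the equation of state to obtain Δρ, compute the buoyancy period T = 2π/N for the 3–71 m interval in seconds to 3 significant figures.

ΔT = +0.8 K, ΔS = +0.48 psu (deep − shallow).
Δρ/ρ₀ = −αΔT + βΔS = -2.00 × 10⁻⁴ + 3.60 × 10⁻⁴ = 1.60 × 10⁻⁴, so Δρ ≈ 0.1640 kg m⁻³.
N² = (g/ρ₀)·Δρ/Δz = g·(Δρ/ρ₀)/Δz = 9.81 × 1.60 × 10⁻⁴ / 68 = 2.3082 × 10⁻⁵ s⁻².
N = √(2.3082 × 10⁻⁵) = 4.8044 × 10⁻³ rad s⁻¹ → T = 2π/N = 1.3078 × 10³ s ≈ 1.31 × 10³ s.

1.31 × 10³ s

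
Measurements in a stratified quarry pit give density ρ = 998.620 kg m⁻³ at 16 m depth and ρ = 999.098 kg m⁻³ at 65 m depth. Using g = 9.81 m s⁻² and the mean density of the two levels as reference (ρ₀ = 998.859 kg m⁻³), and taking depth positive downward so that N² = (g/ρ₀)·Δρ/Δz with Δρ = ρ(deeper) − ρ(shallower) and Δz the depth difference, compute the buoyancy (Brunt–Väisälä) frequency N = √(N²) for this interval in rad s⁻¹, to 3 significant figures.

9.79 × 10⁻³ rad s⁻¹

Δρ = 999.098 − 998.620 = 0.478 kg m⁻³ over Δz = 65 − 16 = 49 m.
N² = (9.81/998.859) × (0.478/49) = 9.5807 × 10⁻⁵ s⁻².
N = √(9.5807 × 10⁻⁵) = 9.7881 × 10⁻³ rad s⁻¹ ≈ 9.79 × 10⁻³ rad s⁻¹.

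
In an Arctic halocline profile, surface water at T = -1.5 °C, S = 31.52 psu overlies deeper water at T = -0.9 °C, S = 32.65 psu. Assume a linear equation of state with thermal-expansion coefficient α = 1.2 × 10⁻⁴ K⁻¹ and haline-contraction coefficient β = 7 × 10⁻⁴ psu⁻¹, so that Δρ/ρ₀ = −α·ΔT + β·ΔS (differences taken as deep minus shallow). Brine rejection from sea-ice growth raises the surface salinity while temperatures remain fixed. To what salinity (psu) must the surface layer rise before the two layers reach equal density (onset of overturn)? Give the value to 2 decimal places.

32.55 psu

Neutral buoyancy requires −α(T_deep − T_surf) + β(S_deep − S_surf′) = 0.
S_surf′ = S_deep − (α/β)·ΔT = 32.65 − (1.2 × 10⁻⁴/7 × 10⁻⁴)·(+0.6) = 32.5471 psu.
Increase required: 32.5471 − 31.52 = 1.0271 psu.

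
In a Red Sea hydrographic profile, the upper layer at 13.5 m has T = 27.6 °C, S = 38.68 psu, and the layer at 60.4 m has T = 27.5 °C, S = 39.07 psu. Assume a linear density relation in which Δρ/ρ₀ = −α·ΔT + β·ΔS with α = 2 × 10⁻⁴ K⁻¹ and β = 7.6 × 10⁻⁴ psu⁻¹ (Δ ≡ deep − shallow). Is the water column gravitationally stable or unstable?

stable

ΔT = 27.5 − 27.6 = -0.1 K and ΔS = 39.07 − 38.68 = +0.39 psu (deep − shallow).
−αΔT = 2.00 × 10⁻⁵; βΔS = 2.964 × 10⁻⁴; sum Δρ/ρ₀ = 3.164 × 10⁻⁴.
Δρ/ρ₀ > 0, so Δρ > 0: deeper water is denser → statically stable.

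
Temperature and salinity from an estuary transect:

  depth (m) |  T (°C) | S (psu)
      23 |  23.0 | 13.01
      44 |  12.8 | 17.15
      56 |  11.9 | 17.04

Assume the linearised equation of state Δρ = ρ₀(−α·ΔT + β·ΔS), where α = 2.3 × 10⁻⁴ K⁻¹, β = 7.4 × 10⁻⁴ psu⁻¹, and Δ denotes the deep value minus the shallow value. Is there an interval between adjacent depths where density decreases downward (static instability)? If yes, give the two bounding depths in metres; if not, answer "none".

none

Evaluate Δρ/ρ₀ = −αΔT + βΔS across each adjacent pair:
  23–44 m: −αΔT+βΔS = −(2.3 × 10⁻⁴)(-10.2)+(7.4 × 10⁻⁴)(+4.14) = 5.4 × 10⁻³ → stable
  44–56 m: −αΔT+βΔS = −(2.3 × 10⁻⁴)(-0.9)+(7.4 × 10⁻⁴)(-0.11) = 1.3 × 10⁻⁴ → stable
Every interval has Δρ > 0: the column is stably stratified throughout.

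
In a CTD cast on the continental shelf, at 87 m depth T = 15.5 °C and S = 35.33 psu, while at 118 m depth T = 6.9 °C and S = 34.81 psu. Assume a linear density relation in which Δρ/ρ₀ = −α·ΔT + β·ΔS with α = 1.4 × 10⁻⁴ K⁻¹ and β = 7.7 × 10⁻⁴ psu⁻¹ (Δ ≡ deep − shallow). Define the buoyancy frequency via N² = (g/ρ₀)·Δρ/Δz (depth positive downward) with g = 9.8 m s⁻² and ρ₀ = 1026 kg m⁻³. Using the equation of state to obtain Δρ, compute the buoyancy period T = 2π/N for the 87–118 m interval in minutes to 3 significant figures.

ΔT = -8.6 K, ΔS = -0.52 psu (deep − shallow).
Δρ/ρ₀ = −αΔT + βΔS = 1.204 × 10⁻³ − 4.004 × 10⁻⁴ = 8.036 × 10⁻⁴, so Δρ ≈ 0.8245 kg m⁻³.
N² = (g/ρ₀)·Δρ/Δz = g·(Δρ/ρ₀)/Δz = 9.8 × 8.036 × 10⁻⁴ / 31 = 2.5404 × 10⁻⁴ s⁻².
N = √(2.5404 × 10⁻⁴) = 0.015939 rad s⁻¹ → T = 2π/N = 394.20 s = 6.5700 min ≈ 6.57 min.

6.57 min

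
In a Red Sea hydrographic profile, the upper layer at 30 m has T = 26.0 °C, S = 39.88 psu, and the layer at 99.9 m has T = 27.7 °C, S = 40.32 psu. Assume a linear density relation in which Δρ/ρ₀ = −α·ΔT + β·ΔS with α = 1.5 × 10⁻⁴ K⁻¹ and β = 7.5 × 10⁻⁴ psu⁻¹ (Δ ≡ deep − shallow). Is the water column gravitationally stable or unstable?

ΔT = 27.7 − 26.0 = +1.7 K and ΔS = 40.32 − 39.88 = +0.44 psu (deep − shallow).
−αΔT = -2.55 × 10⁻⁴; βΔS = 3.30 × 10⁻⁴; sum Δρ/ρ₀ = 7.50 × 10⁻⁵.
Δρ/ρ₀ > 0, so Δρ > 0: deeper water is denser → statically stable.

stable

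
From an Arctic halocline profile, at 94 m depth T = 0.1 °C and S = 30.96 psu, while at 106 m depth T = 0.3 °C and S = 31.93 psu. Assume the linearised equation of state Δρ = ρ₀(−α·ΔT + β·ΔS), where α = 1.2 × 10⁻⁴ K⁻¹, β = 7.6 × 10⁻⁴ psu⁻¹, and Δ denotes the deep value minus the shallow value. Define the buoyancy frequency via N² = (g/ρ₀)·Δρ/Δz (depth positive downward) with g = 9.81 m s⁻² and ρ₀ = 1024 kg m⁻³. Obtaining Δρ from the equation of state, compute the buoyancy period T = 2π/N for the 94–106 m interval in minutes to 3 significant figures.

ΔT = +0.2 K, ΔS = +0.97 psu (deep − shallow).
Δρ/ρ₀ = −αΔT + βΔS = -2.40 × 10⁻⁵ + 7.372 × 10⁻⁴ = 7.132 × 10⁻⁴, so Δρ ≈ 0.7303 kg m⁻³.
N² = (g/ρ₀)·Δρ/Δz = g·(Δρ/ρ₀)/Δz = 9.81 × 7.132 × 10⁻⁴ / 12 = 5.8304 × 10⁻⁴ s⁻².
N = √(5.8304 × 10⁻⁴) = 0.024146 rad s⁻¹ → T = 2π/N = 260.22 s = 4.3370 min ≈ 4.34 min.

4.34 min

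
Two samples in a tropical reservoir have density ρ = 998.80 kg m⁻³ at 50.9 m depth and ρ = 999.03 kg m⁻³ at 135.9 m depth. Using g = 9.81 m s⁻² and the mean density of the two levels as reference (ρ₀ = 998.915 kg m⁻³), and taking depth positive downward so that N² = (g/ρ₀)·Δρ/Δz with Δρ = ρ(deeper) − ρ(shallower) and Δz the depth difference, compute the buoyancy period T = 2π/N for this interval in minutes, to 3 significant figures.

Δρ = 999.03 − 998.80 = 0.23 kg m⁻³ over Δz = 135.9 − 50.9 = 85 m.
N² = (9.81/998.915) × (0.23/85) = 2.6574 × 10⁻⁵ s⁻².
N = √(2.6574 × 10⁻⁵) = 5.1550 × 10⁻³ rad s⁻¹, so T = 2π/N = 1.2189 × 10³ s = 20.315 min ≈ 20.3 min.

20.3 min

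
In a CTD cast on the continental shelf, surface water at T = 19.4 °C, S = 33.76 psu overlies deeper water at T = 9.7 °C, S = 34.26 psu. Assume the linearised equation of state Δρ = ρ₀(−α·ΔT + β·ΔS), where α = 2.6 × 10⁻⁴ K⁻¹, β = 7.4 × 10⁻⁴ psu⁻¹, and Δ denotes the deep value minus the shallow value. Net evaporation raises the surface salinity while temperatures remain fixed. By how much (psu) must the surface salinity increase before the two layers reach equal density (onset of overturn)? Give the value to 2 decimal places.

3.91 psu

Neutral buoyancy requires −α(T_deep − T_surf) + β(S_deep − S_surf′) = 0.
S_surf′ = S_deep − (α/β)·ΔT = 34.26 − (2.6 × 10⁻⁴/7.4 × 10⁻⁴)·(-9.7) = 37.6681 psu.
Increase required: 37.6681 − 33.76 = 3.9081 psu.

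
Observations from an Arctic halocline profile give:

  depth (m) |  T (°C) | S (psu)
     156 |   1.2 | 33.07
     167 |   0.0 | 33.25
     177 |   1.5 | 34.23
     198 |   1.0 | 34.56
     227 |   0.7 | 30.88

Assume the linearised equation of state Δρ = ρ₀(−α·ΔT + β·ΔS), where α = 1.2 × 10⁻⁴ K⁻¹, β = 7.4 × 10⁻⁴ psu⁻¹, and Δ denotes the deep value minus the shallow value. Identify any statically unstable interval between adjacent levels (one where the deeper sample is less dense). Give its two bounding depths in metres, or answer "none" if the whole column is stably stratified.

198–227 m

Evaluate Δρ/ρ₀ = −αΔT + βΔS across each adjacent pair:
  156–167 m: −αΔT+βΔS = −(1.2 × 10⁻⁴)(-1.2)+(7.4 × 10⁻⁴)(+0.18) = 2.8 × 10⁻⁴ → stable
  167–177 m: −αΔT+βΔS = −(1.2 × 10⁻⁴)(+1.5)+(7.4 × 10⁻⁴)(+0.98) = 5.5 × 10⁻⁴ → stable
  177–198 m: −αΔT+βΔS = −(1.2 × 10⁻⁴)(-0.5)+(7.4 × 10⁻⁴)(+0.33) = 3.0 × 10⁻⁴ → stable
  198–227 m: −αΔT+βΔS = −(1.2 × 10⁻⁴)(-0.3)+(7.4 × 10⁻⁴)(-3.68) = -2.7 × 10⁻³ → UNSTABLE
The 198–227 m interval has Δρ < 0: lighter water underlies denser water.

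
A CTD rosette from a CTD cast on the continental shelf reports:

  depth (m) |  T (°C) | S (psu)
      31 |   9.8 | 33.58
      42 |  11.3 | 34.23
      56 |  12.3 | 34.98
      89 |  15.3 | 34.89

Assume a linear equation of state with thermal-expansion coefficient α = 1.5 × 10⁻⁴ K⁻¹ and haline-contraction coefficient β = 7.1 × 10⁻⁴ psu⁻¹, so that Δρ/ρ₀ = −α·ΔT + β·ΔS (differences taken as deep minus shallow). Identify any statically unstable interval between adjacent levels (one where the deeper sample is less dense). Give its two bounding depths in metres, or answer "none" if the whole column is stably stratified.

56–89 m

Evaluate Δρ/ρ₀ = −αΔT + βΔS across each adjacent pair:
  31–42 m: −αΔT+βΔS = −(1.5 × 10⁻⁴)(+1.5)+(7.1 × 10⁻⁴)(+0.65) = 2.4 × 10⁻⁴ → stable
  42–56 m: −αΔT+βΔS = −(1.5 × 10⁻⁴)(+1.0)+(7.1 × 10⁻⁴)(+0.75) = 3.8 × 10⁻⁴ → stable
  56–89 m: −αΔT+βΔS = −(1.5 × 10⁻⁴)(+3.0)+(7.1 × 10⁻⁴)(-0.09) = -5.1 × 10⁻⁴ → UNSTABLE
The 56–89 m interval has Δρ < 0: lighter water underlies denser water.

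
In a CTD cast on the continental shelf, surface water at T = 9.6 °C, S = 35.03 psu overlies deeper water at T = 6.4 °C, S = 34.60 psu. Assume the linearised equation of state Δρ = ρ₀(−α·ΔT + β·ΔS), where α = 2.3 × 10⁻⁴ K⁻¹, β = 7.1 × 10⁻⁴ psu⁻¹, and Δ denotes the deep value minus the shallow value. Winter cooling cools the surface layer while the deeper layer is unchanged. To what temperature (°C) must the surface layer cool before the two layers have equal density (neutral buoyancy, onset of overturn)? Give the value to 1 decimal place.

7.7 °C

Neutral buoyancy requires Δρ = 0, i.e. −α(T_deep − T_surf′) + β(S_deep − S_surf) = 0.
T_surf′ = T_deep − (β/α)·ΔS = 6.4 − (7.1 × 10⁻⁴/2.3 × 10⁻⁴)·(-0.43) = 7.727 °C.
Cooling required: 9.6 − (7.727) = 1.873 °C.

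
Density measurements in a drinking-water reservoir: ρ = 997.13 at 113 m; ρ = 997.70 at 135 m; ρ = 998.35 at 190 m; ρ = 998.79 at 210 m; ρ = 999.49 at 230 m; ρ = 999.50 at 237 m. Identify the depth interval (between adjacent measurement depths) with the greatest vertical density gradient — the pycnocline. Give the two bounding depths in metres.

Compute the density gradient over each adjacent pair:
  113–135 m: Δρ/Δz = 0.57/22 = 0.026 kg m⁻⁴
  135–190 m: Δρ/Δz = 0.65/55 = 0.012 kg m⁻⁴
  190–210 m: Δρ/Δz = 0.44/20 = 0.022 kg m⁻⁴
  210–230 m: Δρ/Δz = 0.70/20 = 0.035 kg m⁻⁴
  230–237 m: Δρ/Δz = 0.01/7 = 1.4 × 10⁻³ kg m⁻⁴
The largest gradient is in the 210–230 m interval — the pycnocline.

210–230 m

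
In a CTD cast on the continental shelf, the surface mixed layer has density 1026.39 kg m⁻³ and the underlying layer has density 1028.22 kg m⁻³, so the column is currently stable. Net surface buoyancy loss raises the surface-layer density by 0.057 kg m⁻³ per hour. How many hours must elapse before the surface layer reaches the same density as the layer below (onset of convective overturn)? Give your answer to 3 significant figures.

Density deficit of the surface layer: 1028.22 − 1026.39 = 1.83 kg m⁻³.
Required change = 1.83 / 0.057 = 32.1 hours.

32.1 hours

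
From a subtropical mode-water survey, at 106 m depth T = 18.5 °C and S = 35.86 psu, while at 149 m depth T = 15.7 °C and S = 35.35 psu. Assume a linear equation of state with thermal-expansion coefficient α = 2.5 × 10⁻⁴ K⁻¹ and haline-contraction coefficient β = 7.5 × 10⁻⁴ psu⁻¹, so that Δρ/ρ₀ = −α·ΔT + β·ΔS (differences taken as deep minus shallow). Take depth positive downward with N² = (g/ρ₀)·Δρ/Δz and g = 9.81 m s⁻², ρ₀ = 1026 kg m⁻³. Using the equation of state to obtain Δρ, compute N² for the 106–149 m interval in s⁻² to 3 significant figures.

7.24 × 10⁻⁵ s⁻²

ΔT = -2.8 K, ΔS = -0.51 psu (deep − shallow).
Δρ/ρ₀ = −αΔT + βΔS = 7.00 × 10⁻⁴ − 3.825 × 10⁻⁴ = 3.175 × 10⁻⁴, so Δρ ≈ 0.3258 kg m⁻³.
N² = (g/ρ₀)·Δρ/Δz = g·(Δρ/ρ₀)/Δz = 9.81 × 3.175 × 10⁻⁴ / 43 = 7.2434 × 10⁻⁵ s⁻² ≈ 7.24 × 10⁻⁵ s⁻².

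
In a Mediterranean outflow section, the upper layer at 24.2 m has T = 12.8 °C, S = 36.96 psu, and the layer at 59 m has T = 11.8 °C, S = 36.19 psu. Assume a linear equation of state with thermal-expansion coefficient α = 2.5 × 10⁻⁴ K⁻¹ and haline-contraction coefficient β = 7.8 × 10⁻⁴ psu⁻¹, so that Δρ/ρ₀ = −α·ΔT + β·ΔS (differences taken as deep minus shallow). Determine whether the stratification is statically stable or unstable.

ΔT = 11.8 − 12.8 = -1.0 K and ΔS = 36.19 − 36.96 = -0.77 psu (deep − shallow).
−αΔT = 2.50 × 10⁻⁴; βΔS = -6.006 × 10⁻⁴; sum Δρ/ρ₀ = -3.506 × 10⁻⁴.
Δρ/ρ₀ < 0, so Δρ < 0: deeper water is lighter → statically unstable; the column would overturn.

unstable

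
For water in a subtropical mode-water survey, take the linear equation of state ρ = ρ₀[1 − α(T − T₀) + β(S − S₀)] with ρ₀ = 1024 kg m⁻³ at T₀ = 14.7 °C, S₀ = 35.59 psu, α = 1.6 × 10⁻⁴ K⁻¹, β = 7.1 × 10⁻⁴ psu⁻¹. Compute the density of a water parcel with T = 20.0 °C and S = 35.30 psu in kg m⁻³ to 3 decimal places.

T − T₀ = +5.3 K, S − S₀ = -0.29 psu.
Bracket = 1 − α·(+5.3) + β·(-0.29) = 1 + (-1.0539 × 10⁻³) = 0.9989461.
ρ = 1024 × 0.9989461 = 1022.921 kg m⁻³.

1022.921 kg m⁻³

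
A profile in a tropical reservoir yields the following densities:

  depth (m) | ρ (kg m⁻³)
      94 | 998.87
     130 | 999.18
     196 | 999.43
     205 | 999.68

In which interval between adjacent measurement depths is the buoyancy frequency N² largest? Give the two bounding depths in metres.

196–205 m

Compute the density gradient over each adjacent pair:
  94–130 m: Δρ/Δz = 0.31/36 = 8.6 × 10⁻³ kg m⁻⁴
  130–196 m: Δρ/Δz = 0.25/66 = 3.8 × 10⁻³ kg m⁻⁴
  196–205 m: Δρ/Δz = 0.25/9 = 0.028 kg m⁻⁴
The largest gradient is in the 196–205 m interval — the pycnocline.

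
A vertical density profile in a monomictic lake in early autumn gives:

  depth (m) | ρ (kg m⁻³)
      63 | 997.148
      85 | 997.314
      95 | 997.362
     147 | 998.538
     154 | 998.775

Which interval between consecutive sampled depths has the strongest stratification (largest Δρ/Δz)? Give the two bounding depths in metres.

Compute the density gradient over each adjacent pair:
  63–85 m: Δρ/Δz = 0.166/22 = 7.5 × 10⁻³ kg m⁻⁴
  85–95 m: Δρ/Δz = 0.048/10 = 4.8 × 10⁻³ kg m⁻⁴
  95–147 m: Δρ/Δz = 1.176/52 = 0.023 kg m⁻⁴
  147–154 m: Δρ/Δz = 0.237/7 = 0.034 kg m⁻⁴
The largest gradient is in the 147–154 m interval — the pycnocline.

147–154 m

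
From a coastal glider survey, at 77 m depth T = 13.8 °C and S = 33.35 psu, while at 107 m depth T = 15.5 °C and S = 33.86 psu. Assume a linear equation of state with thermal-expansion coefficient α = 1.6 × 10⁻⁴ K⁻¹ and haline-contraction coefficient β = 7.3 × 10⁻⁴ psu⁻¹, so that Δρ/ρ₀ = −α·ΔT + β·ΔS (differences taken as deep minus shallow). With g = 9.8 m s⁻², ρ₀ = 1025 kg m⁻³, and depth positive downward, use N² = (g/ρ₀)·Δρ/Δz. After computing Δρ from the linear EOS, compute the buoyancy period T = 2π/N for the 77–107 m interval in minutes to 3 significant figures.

18.3 min

ΔT = +1.7 K, ΔS = +0.51 psu (deep − shallow).
Δρ/ρ₀ = −αΔT + βΔS = -2.72 × 10⁻⁴ + 3.723 × 10⁻⁴ = 1.003 × 10⁻⁴, so Δρ ≈ 0.1028 kg m⁻³.
N² = (g/ρ₀)·Δρ/Δz = g·(Δρ/ρ₀)/Δz = 9.8 × 1.003 × 10⁻⁴ / 30 = 3.2765 × 10⁻⁵ s⁻².
N = √(3.2765 × 10⁻⁵) = 5.7241 × 10⁻³ rad s⁻¹ → T = 2π/N = 1.0977 × 10³ s = 18.295 min ≈ 18.3 min.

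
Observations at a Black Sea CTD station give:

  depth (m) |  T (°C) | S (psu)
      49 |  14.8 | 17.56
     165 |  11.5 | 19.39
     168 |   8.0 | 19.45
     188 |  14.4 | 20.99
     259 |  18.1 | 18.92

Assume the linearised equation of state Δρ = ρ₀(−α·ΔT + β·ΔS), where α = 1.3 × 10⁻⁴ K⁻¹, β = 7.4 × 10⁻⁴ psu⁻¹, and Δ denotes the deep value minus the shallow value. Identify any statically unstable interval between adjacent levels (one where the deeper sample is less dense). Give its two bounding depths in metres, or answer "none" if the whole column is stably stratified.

Evaluate Δρ/ρ₀ = −αΔT + βΔS across each adjacent pair:
  49–165 m: −αΔT+βΔS = −(1.3 × 10⁻⁴)(-3.3)+(7.4 × 10⁻⁴)(+1.83) = 1.8 × 10⁻³ → stable
  165–168 m: −αΔT+βΔS = −(1.3 × 10⁻⁴)(-3.5)+(7.4 × 10⁻⁴)(+0.06) = 5.0 × 10⁻⁴ → stable
  168–188 m: −αΔT+βΔS = −(1.3 × 10⁻⁴)(+6.4)+(7.4 × 10⁻⁴)(+1.54) = 3.1 × 10⁻⁴ → stable
  188–259 m: −αΔT+βΔS = −(1.3 × 10⁻⁴)(+3.7)+(7.4 × 10⁻⁴)(-2.07) = -2.0 × 10⁻³ → UNSTABLE
The 188–259 m interval has Δρ < 0: lighter water underlies denser water.

188–259 m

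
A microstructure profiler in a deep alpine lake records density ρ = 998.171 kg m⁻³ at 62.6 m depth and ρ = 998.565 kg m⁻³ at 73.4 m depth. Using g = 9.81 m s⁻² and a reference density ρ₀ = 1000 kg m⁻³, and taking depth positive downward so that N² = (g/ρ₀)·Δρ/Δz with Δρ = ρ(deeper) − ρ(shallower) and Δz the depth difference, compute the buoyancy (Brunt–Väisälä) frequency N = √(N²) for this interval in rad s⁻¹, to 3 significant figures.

Δρ = 998.565 − 998.171 = 0.394 kg m⁻³ over Δz = 73.4 − 62.6 = 10.8 m.
N² = (9.81/1000) × (0.394/10.8) = 3.5788 × 10⁻⁴ s⁻².
N = √(3.5788 × 10⁻⁴) = 0.018918 rad s⁻¹ ≈ 0.0189 rad s⁻¹.

0.0189 rad s⁻¹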